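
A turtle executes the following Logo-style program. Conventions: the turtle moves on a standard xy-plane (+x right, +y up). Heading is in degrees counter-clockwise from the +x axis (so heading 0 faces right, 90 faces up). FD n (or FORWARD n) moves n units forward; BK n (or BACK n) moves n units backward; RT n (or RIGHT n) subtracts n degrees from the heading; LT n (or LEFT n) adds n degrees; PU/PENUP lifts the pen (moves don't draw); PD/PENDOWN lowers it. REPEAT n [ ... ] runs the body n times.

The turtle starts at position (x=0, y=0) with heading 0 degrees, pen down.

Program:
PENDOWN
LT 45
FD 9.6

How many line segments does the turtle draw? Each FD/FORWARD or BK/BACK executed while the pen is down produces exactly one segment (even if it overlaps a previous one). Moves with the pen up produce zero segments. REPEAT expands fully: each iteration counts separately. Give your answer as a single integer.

Answer: 1

Derivation:
Executing turtle program step by step:
Start: pos=(0,0), heading=0, pen down
PD: pen down
LT 45: heading 0 -> 45
FD 9.6: (0,0) -> (6.788,6.788) [heading=45, draw]
Final: pos=(6.788,6.788), heading=45, 1 segment(s) drawn
Segments drawn: 1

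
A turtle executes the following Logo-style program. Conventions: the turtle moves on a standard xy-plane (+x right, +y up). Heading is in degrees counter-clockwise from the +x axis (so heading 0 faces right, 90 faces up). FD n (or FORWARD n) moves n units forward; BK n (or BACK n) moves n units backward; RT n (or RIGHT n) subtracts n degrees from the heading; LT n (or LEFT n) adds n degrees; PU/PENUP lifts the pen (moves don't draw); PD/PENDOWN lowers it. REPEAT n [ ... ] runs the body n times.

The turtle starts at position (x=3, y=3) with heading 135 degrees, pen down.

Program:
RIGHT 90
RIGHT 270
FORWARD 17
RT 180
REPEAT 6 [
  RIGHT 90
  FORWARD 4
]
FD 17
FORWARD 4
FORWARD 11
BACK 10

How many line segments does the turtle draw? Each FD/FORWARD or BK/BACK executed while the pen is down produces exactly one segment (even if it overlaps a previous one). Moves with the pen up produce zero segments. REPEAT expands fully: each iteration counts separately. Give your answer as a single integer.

Executing turtle program step by step:
Start: pos=(3,3), heading=135, pen down
RT 90: heading 135 -> 45
RT 270: heading 45 -> 135
FD 17: (3,3) -> (-9.021,15.021) [heading=135, draw]
RT 180: heading 135 -> 315
REPEAT 6 [
  -- iteration 1/6 --
  RT 90: heading 315 -> 225
  FD 4: (-9.021,15.021) -> (-11.849,12.192) [heading=225, draw]
  -- iteration 2/6 --
  RT 90: heading 225 -> 135
  FD 4: (-11.849,12.192) -> (-14.678,15.021) [heading=135, draw]
  -- iteration 3/6 --
  RT 90: heading 135 -> 45
  FD 4: (-14.678,15.021) -> (-11.849,17.849) [heading=45, draw]
  -- iteration 4/6 --
  RT 90: heading 45 -> 315
  FD 4: (-11.849,17.849) -> (-9.021,15.021) [heading=315, draw]
  -- iteration 5/6 --
  RT 90: heading 315 -> 225
  FD 4: (-9.021,15.021) -> (-11.849,12.192) [heading=225, draw]
  -- iteration 6/6 --
  RT 90: heading 225 -> 135
  FD 4: (-11.849,12.192) -> (-14.678,15.021) [heading=135, draw]
]
FD 17: (-14.678,15.021) -> (-26.698,27.042) [heading=135, draw]
FD 4: (-26.698,27.042) -> (-29.527,29.87) [heading=135, draw]
FD 11: (-29.527,29.87) -> (-37.305,37.648) [heading=135, draw]
BK 10: (-37.305,37.648) -> (-30.234,30.577) [heading=135, draw]
Final: pos=(-30.234,30.577), heading=135, 11 segment(s) drawn
Segments drawn: 11

Answer: 11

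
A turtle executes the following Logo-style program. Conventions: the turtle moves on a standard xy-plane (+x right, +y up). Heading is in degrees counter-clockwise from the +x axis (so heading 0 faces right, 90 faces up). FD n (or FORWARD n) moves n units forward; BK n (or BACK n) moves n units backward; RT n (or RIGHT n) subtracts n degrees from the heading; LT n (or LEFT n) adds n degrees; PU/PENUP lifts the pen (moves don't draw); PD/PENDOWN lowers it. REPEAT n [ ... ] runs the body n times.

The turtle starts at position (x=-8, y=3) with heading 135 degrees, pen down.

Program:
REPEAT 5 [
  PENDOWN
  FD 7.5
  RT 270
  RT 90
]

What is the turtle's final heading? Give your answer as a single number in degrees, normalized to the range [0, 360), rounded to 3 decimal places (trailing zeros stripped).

Answer: 135

Derivation:
Executing turtle program step by step:
Start: pos=(-8,3), heading=135, pen down
REPEAT 5 [
  -- iteration 1/5 --
  PD: pen down
  FD 7.5: (-8,3) -> (-13.303,8.303) [heading=135, draw]
  RT 270: heading 135 -> 225
  RT 90: heading 225 -> 135
  -- iteration 2/5 --
  PD: pen down
  FD 7.5: (-13.303,8.303) -> (-18.607,13.607) [heading=135, draw]
  RT 270: heading 135 -> 225
  RT 90: heading 225 -> 135
  -- iteration 3/5 --
  PD: pen down
  FD 7.5: (-18.607,13.607) -> (-23.91,18.91) [heading=135, draw]
  RT 270: heading 135 -> 225
  RT 90: heading 225 -> 135
  -- iteration 4/5 --
  PD: pen down
  FD 7.5: (-23.91,18.91) -> (-29.213,24.213) [heading=135, draw]
  RT 270: heading 135 -> 225
  RT 90: heading 225 -> 135
  -- iteration 5/5 --
  PD: pen down
  FD 7.5: (-29.213,24.213) -> (-34.517,29.517) [heading=135, draw]
  RT 270: heading 135 -> 225
  RT 90: heading 225 -> 135
]
Final: pos=(-34.517,29.517), heading=135, 5 segment(s) drawn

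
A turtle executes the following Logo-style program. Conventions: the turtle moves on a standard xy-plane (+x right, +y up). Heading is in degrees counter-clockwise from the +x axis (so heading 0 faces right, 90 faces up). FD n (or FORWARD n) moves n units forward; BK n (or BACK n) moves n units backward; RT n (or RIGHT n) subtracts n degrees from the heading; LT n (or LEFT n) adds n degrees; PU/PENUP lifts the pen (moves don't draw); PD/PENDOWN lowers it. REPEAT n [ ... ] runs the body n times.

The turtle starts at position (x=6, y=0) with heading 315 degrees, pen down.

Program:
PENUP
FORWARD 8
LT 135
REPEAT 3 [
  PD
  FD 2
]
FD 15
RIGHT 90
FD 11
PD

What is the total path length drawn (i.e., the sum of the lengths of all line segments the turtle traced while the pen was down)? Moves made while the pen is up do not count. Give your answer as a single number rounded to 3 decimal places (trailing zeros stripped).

Answer: 32

Derivation:
Executing turtle program step by step:
Start: pos=(6,0), heading=315, pen down
PU: pen up
FD 8: (6,0) -> (11.657,-5.657) [heading=315, move]
LT 135: heading 315 -> 90
REPEAT 3 [
  -- iteration 1/3 --
  PD: pen down
  FD 2: (11.657,-5.657) -> (11.657,-3.657) [heading=90, draw]
  -- iteration 2/3 --
  PD: pen down
  FD 2: (11.657,-3.657) -> (11.657,-1.657) [heading=90, draw]
  -- iteration 3/3 --
  PD: pen down
  FD 2: (11.657,-1.657) -> (11.657,0.343) [heading=90, draw]
]
FD 15: (11.657,0.343) -> (11.657,15.343) [heading=90, draw]
RT 90: heading 90 -> 0
FD 11: (11.657,15.343) -> (22.657,15.343) [heading=0, draw]
PD: pen down
Final: pos=(22.657,15.343), heading=0, 5 segment(s) drawn

Segment lengths:
  seg 1: (11.657,-5.657) -> (11.657,-3.657), length = 2
  seg 2: (11.657,-3.657) -> (11.657,-1.657), length = 2
  seg 3: (11.657,-1.657) -> (11.657,0.343), length = 2
  seg 4: (11.657,0.343) -> (11.657,15.343), length = 15
  seg 5: (11.657,15.343) -> (22.657,15.343), length = 11
Total = 32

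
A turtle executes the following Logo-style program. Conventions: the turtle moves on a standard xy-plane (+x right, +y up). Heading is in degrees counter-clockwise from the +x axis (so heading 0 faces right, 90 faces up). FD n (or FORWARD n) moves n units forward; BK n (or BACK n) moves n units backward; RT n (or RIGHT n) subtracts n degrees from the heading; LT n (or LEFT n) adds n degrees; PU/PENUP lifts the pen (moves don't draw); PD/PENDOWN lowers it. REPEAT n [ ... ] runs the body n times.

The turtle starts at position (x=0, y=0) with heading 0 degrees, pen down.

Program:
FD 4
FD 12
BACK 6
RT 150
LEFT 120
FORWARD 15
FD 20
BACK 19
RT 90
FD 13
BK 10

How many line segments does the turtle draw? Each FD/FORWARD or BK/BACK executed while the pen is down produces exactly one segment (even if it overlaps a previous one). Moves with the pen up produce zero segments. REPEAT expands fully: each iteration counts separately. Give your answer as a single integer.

Answer: 8

Derivation:
Executing turtle program step by step:
Start: pos=(0,0), heading=0, pen down
FD 4: (0,0) -> (4,0) [heading=0, draw]
FD 12: (4,0) -> (16,0) [heading=0, draw]
BK 6: (16,0) -> (10,0) [heading=0, draw]
RT 150: heading 0 -> 210
LT 120: heading 210 -> 330
FD 15: (10,0) -> (22.99,-7.5) [heading=330, draw]
FD 20: (22.99,-7.5) -> (40.311,-17.5) [heading=330, draw]
BK 19: (40.311,-17.5) -> (23.856,-8) [heading=330, draw]
RT 90: heading 330 -> 240
FD 13: (23.856,-8) -> (17.356,-19.258) [heading=240, draw]
BK 10: (17.356,-19.258) -> (22.356,-10.598) [heading=240, draw]
Final: pos=(22.356,-10.598), heading=240, 8 segment(s) drawn
Segments drawn: 8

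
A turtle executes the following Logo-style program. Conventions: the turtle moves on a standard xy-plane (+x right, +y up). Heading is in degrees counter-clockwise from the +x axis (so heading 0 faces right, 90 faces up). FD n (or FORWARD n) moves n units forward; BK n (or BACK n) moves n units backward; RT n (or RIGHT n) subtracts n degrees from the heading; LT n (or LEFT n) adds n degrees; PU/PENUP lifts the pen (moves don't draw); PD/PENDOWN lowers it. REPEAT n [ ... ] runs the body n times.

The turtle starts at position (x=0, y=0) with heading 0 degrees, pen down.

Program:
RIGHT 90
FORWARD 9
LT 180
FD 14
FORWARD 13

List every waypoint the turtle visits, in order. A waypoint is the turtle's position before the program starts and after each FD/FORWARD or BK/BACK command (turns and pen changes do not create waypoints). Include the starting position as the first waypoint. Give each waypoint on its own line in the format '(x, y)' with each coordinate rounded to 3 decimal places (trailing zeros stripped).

Answer: (0, 0)
(0, -9)
(0, 5)
(0, 18)

Derivation:
Executing turtle program step by step:
Start: pos=(0,0), heading=0, pen down
RT 90: heading 0 -> 270
FD 9: (0,0) -> (0,-9) [heading=270, draw]
LT 180: heading 270 -> 90
FD 14: (0,-9) -> (0,5) [heading=90, draw]
FD 13: (0,5) -> (0,18) [heading=90, draw]
Final: pos=(0,18), heading=90, 3 segment(s) drawn
Waypoints (4 total):
(0, 0)
(0, -9)
(0, 5)
(0, 18)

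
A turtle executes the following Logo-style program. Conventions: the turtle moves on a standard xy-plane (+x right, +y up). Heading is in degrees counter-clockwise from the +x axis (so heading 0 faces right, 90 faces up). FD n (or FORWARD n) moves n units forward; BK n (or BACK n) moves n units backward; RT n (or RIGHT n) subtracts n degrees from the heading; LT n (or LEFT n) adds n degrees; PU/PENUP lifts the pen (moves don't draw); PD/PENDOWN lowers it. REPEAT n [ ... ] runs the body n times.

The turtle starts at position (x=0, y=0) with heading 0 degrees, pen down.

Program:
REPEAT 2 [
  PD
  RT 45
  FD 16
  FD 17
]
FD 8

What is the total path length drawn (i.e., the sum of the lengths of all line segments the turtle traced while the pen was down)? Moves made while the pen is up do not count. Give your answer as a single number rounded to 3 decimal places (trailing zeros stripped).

Answer: 74

Derivation:
Executing turtle program step by step:
Start: pos=(0,0), heading=0, pen down
REPEAT 2 [
  -- iteration 1/2 --
  PD: pen down
  RT 45: heading 0 -> 315
  FD 16: (0,0) -> (11.314,-11.314) [heading=315, draw]
  FD 17: (11.314,-11.314) -> (23.335,-23.335) [heading=315, draw]
  -- iteration 2/2 --
  PD: pen down
  RT 45: heading 315 -> 270
  FD 16: (23.335,-23.335) -> (23.335,-39.335) [heading=270, draw]
  FD 17: (23.335,-39.335) -> (23.335,-56.335) [heading=270, draw]
]
FD 8: (23.335,-56.335) -> (23.335,-64.335) [heading=270, draw]
Final: pos=(23.335,-64.335), heading=270, 5 segment(s) drawn

Segment lengths:
  seg 1: (0,0) -> (11.314,-11.314), length = 16
  seg 2: (11.314,-11.314) -> (23.335,-23.335), length = 17
  seg 3: (23.335,-23.335) -> (23.335,-39.335), length = 16
  seg 4: (23.335,-39.335) -> (23.335,-56.335), length = 17
  seg 5: (23.335,-56.335) -> (23.335,-64.335), length = 8
Total = 74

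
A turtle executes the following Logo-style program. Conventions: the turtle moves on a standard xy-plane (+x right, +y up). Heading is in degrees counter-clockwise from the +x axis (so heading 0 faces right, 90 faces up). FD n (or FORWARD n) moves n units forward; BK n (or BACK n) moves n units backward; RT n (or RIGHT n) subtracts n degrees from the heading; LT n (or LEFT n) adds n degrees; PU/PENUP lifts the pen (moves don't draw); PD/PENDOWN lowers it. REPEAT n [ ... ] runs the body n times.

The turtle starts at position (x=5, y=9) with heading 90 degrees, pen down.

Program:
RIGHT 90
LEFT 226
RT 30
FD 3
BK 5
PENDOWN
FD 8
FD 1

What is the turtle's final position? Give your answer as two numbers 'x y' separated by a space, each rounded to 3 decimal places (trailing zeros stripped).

Executing turtle program step by step:
Start: pos=(5,9), heading=90, pen down
RT 90: heading 90 -> 0
LT 226: heading 0 -> 226
RT 30: heading 226 -> 196
FD 3: (5,9) -> (2.116,8.173) [heading=196, draw]
BK 5: (2.116,8.173) -> (6.923,9.551) [heading=196, draw]
PD: pen down
FD 8: (6.923,9.551) -> (-0.768,7.346) [heading=196, draw]
FD 1: (-0.768,7.346) -> (-1.729,7.071) [heading=196, draw]
Final: pos=(-1.729,7.071), heading=196, 4 segment(s) drawn

Answer: -1.729 7.071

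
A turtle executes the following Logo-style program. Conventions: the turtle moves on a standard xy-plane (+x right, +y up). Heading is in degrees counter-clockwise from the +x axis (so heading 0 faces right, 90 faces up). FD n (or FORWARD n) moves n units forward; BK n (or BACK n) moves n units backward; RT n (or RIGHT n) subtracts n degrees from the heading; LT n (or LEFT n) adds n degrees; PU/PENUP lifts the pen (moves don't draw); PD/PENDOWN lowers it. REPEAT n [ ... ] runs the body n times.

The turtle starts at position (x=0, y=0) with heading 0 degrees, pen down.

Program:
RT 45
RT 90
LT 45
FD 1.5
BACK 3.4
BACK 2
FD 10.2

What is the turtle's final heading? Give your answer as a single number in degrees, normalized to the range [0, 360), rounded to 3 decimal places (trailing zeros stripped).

Executing turtle program step by step:
Start: pos=(0,0), heading=0, pen down
RT 45: heading 0 -> 315
RT 90: heading 315 -> 225
LT 45: heading 225 -> 270
FD 1.5: (0,0) -> (0,-1.5) [heading=270, draw]
BK 3.4: (0,-1.5) -> (0,1.9) [heading=270, draw]
BK 2: (0,1.9) -> (0,3.9) [heading=270, draw]
FD 10.2: (0,3.9) -> (0,-6.3) [heading=270, draw]
Final: pos=(0,-6.3), heading=270, 4 segment(s) drawn

Answer: 270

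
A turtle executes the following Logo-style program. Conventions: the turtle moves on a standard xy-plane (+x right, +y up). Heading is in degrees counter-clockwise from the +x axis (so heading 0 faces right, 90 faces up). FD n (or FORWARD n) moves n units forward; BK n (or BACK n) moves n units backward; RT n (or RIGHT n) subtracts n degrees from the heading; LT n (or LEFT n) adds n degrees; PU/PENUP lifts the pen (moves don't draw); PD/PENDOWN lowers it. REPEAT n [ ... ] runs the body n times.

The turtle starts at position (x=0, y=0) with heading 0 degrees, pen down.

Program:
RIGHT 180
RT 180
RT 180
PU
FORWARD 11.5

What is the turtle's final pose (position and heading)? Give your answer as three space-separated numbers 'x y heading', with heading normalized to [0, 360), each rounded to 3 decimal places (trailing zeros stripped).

Executing turtle program step by step:
Start: pos=(0,0), heading=0, pen down
RT 180: heading 0 -> 180
RT 180: heading 180 -> 0
RT 180: heading 0 -> 180
PU: pen up
FD 11.5: (0,0) -> (-11.5,0) [heading=180, move]
Final: pos=(-11.5,0), heading=180, 0 segment(s) drawn

Answer: -11.5 0 180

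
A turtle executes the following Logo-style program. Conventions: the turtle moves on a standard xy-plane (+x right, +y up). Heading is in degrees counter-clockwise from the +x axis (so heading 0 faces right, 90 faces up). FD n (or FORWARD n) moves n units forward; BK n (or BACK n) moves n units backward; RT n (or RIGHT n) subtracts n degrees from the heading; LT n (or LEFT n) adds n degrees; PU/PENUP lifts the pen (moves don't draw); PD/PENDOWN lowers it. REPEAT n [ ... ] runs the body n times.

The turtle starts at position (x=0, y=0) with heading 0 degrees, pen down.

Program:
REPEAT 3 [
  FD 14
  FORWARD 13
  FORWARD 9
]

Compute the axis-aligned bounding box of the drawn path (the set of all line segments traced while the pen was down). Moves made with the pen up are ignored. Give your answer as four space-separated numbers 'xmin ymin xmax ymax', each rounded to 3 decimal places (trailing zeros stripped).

Executing turtle program step by step:
Start: pos=(0,0), heading=0, pen down
REPEAT 3 [
  -- iteration 1/3 --
  FD 14: (0,0) -> (14,0) [heading=0, draw]
  FD 13: (14,0) -> (27,0) [heading=0, draw]
  FD 9: (27,0) -> (36,0) [heading=0, draw]
  -- iteration 2/3 --
  FD 14: (36,0) -> (50,0) [heading=0, draw]
  FD 13: (50,0) -> (63,0) [heading=0, draw]
  FD 9: (63,0) -> (72,0) [heading=0, draw]
  -- iteration 3/3 --
  FD 14: (72,0) -> (86,0) [heading=0, draw]
  FD 13: (86,0) -> (99,0) [heading=0, draw]
  FD 9: (99,0) -> (108,0) [heading=0, draw]
]
Final: pos=(108,0), heading=0, 9 segment(s) drawn

Segment endpoints: x in {0, 14, 27, 36, 50, 63, 72, 86, 99, 108}, y in {0}
xmin=0, ymin=0, xmax=108, ymax=0

Answer: 0 0 108 0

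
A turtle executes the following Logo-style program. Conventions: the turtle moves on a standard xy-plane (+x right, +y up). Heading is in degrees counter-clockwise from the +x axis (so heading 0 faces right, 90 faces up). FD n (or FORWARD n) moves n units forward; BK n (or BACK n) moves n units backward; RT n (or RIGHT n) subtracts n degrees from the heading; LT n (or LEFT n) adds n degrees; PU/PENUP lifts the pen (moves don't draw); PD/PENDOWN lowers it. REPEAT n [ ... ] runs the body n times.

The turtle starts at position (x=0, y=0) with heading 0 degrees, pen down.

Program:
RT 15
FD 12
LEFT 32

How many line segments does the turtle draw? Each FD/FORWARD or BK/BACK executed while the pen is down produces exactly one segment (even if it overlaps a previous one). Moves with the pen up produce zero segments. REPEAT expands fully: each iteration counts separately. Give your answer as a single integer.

Answer: 1

Derivation:
Executing turtle program step by step:
Start: pos=(0,0), heading=0, pen down
RT 15: heading 0 -> 345
FD 12: (0,0) -> (11.591,-3.106) [heading=345, draw]
LT 32: heading 345 -> 17
Final: pos=(11.591,-3.106), heading=17, 1 segment(s) drawn
Segments drawn: 1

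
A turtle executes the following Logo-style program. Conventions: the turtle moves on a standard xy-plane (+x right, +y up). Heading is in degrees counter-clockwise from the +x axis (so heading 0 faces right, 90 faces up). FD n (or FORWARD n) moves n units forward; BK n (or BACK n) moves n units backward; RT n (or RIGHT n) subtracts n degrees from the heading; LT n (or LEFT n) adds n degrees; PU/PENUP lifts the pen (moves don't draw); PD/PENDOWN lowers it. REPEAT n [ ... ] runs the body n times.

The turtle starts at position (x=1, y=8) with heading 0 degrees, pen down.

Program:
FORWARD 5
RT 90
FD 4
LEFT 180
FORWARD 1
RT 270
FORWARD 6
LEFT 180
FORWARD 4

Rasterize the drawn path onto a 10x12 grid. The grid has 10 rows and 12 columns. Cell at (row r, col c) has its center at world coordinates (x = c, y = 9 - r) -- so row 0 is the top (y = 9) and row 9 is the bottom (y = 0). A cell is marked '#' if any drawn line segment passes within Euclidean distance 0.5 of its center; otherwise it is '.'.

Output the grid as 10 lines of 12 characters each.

Answer: ............
.######.....
......#.....
......#.....
#######.....
......#.....
............
............
............
............

Derivation:
Segment 0: (1,8) -> (6,8)
Segment 1: (6,8) -> (6,4)
Segment 2: (6,4) -> (6,5)
Segment 3: (6,5) -> (0,5)
Segment 4: (0,5) -> (4,5)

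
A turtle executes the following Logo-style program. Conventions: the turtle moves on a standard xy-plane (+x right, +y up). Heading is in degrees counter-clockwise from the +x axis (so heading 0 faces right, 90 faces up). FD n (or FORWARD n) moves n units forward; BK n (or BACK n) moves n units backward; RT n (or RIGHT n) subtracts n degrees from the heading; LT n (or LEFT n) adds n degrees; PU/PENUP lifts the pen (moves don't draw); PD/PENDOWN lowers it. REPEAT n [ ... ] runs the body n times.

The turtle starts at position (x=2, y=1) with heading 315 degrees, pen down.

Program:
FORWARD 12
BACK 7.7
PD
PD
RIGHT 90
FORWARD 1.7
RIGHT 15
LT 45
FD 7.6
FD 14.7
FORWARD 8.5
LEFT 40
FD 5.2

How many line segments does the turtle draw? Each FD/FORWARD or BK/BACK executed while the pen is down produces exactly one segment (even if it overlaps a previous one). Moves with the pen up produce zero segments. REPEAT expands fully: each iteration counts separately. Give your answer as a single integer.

Answer: 7

Derivation:
Executing turtle program step by step:
Start: pos=(2,1), heading=315, pen down
FD 12: (2,1) -> (10.485,-7.485) [heading=315, draw]
BK 7.7: (10.485,-7.485) -> (5.041,-2.041) [heading=315, draw]
PD: pen down
PD: pen down
RT 90: heading 315 -> 225
FD 1.7: (5.041,-2.041) -> (3.838,-3.243) [heading=225, draw]
RT 15: heading 225 -> 210
LT 45: heading 210 -> 255
FD 7.6: (3.838,-3.243) -> (1.871,-10.584) [heading=255, draw]
FD 14.7: (1.871,-10.584) -> (-1.933,-24.783) [heading=255, draw]
FD 8.5: (-1.933,-24.783) -> (-4.133,-32.993) [heading=255, draw]
LT 40: heading 255 -> 295
FD 5.2: (-4.133,-32.993) -> (-1.936,-37.706) [heading=295, draw]
Final: pos=(-1.936,-37.706), heading=295, 7 segment(s) drawn
Segments drawn: 7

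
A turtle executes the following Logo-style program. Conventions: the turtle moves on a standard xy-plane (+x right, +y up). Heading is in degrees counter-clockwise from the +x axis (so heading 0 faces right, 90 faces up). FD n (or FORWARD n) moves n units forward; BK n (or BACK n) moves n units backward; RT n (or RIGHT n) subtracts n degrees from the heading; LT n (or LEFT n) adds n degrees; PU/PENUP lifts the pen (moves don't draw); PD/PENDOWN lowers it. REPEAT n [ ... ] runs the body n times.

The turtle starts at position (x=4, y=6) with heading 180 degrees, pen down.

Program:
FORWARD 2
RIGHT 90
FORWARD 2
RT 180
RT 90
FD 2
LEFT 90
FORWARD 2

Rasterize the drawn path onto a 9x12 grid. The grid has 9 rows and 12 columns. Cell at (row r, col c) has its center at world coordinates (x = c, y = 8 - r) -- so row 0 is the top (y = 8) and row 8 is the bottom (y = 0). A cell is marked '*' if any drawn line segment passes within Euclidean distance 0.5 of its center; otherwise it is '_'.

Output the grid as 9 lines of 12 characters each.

Answer: ***_________
*_*_________
*_***_______
____________
____________
____________
____________
____________
____________

Derivation:
Segment 0: (4,6) -> (2,6)
Segment 1: (2,6) -> (2,8)
Segment 2: (2,8) -> (0,8)
Segment 3: (0,8) -> (0,6)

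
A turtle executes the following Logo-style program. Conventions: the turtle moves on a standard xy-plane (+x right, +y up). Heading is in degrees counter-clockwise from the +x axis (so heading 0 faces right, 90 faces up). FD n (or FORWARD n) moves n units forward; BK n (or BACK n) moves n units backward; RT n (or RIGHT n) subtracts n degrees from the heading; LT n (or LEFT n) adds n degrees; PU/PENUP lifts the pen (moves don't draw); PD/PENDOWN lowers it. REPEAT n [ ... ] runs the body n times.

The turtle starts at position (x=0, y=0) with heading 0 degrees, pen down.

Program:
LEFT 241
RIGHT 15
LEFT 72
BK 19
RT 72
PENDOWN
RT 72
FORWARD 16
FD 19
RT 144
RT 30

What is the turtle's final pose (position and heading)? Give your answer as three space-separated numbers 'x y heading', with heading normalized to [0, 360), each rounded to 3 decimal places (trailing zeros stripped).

Executing turtle program step by step:
Start: pos=(0,0), heading=0, pen down
LT 241: heading 0 -> 241
RT 15: heading 241 -> 226
LT 72: heading 226 -> 298
BK 19: (0,0) -> (-8.92,16.776) [heading=298, draw]
RT 72: heading 298 -> 226
PD: pen down
RT 72: heading 226 -> 154
FD 16: (-8.92,16.776) -> (-23.301,23.79) [heading=154, draw]
FD 19: (-23.301,23.79) -> (-40.378,32.119) [heading=154, draw]
RT 144: heading 154 -> 10
RT 30: heading 10 -> 340
Final: pos=(-40.378,32.119), heading=340, 3 segment(s) drawn

Answer: -40.378 32.119 340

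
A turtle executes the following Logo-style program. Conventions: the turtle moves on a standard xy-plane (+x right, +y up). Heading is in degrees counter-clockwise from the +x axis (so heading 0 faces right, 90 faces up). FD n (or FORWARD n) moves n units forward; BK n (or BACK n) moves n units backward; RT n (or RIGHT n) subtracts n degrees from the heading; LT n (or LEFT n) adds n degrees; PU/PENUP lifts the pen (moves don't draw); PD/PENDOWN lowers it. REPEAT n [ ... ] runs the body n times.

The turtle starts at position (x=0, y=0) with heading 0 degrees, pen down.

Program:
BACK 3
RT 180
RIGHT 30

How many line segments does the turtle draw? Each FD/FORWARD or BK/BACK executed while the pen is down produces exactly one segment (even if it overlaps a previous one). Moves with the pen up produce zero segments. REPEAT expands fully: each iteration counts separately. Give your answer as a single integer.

Answer: 1

Derivation:
Executing turtle program step by step:
Start: pos=(0,0), heading=0, pen down
BK 3: (0,0) -> (-3,0) [heading=0, draw]
RT 180: heading 0 -> 180
RT 30: heading 180 -> 150
Final: pos=(-3,0), heading=150, 1 segment(s) drawn
Segments drawn: 1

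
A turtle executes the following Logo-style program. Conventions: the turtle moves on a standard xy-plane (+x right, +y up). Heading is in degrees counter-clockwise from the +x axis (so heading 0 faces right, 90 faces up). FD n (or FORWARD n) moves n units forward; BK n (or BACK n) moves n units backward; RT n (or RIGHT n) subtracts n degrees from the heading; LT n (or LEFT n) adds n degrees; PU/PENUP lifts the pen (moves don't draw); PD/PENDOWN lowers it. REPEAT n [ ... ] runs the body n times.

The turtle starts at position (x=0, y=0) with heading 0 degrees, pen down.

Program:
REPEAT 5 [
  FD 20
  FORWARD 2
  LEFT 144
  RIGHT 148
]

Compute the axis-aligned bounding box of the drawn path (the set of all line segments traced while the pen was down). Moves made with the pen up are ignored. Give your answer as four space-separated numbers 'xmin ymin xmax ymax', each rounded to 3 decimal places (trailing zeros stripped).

Answer: 0 -15.235 108.399 0

Derivation:
Executing turtle program step by step:
Start: pos=(0,0), heading=0, pen down
REPEAT 5 [
  -- iteration 1/5 --
  FD 20: (0,0) -> (20,0) [heading=0, draw]
  FD 2: (20,0) -> (22,0) [heading=0, draw]
  LT 144: heading 0 -> 144
  RT 148: heading 144 -> 356
  -- iteration 2/5 --
  FD 20: (22,0) -> (41.951,-1.395) [heading=356, draw]
  FD 2: (41.951,-1.395) -> (43.946,-1.535) [heading=356, draw]
  LT 144: heading 356 -> 140
  RT 148: heading 140 -> 352
  -- iteration 3/5 --
  FD 20: (43.946,-1.535) -> (63.752,-4.318) [heading=352, draw]
  FD 2: (63.752,-4.318) -> (65.732,-4.596) [heading=352, draw]
  LT 144: heading 352 -> 136
  RT 148: heading 136 -> 348
  -- iteration 4/5 --
  FD 20: (65.732,-4.596) -> (85.295,-8.755) [heading=348, draw]
  FD 2: (85.295,-8.755) -> (87.252,-9.171) [heading=348, draw]
  LT 144: heading 348 -> 132
  RT 148: heading 132 -> 344
  -- iteration 5/5 --
  FD 20: (87.252,-9.171) -> (106.477,-14.683) [heading=344, draw]
  FD 2: (106.477,-14.683) -> (108.399,-15.235) [heading=344, draw]
  LT 144: heading 344 -> 128
  RT 148: heading 128 -> 340
]
Final: pos=(108.399,-15.235), heading=340, 10 segment(s) drawn

Segment endpoints: x in {0, 20, 22, 41.951, 43.946, 63.752, 65.732, 85.295, 87.252, 106.477, 108.399}, y in {-15.235, -14.683, -9.171, -8.755, -4.596, -4.318, -1.535, -1.395, 0}
xmin=0, ymin=-15.235, xmax=108.399, ymax=0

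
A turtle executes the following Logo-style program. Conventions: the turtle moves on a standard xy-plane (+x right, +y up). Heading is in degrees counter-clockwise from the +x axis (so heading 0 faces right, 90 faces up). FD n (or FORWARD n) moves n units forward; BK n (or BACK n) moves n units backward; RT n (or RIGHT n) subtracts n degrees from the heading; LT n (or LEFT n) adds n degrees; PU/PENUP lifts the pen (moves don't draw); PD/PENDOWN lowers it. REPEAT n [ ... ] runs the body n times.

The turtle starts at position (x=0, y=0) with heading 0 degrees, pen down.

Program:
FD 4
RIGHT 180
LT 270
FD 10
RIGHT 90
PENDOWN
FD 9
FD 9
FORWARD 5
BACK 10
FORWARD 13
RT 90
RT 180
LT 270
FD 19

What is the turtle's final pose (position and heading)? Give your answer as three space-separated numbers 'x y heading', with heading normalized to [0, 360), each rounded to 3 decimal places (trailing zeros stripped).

Executing turtle program step by step:
Start: pos=(0,0), heading=0, pen down
FD 4: (0,0) -> (4,0) [heading=0, draw]
RT 180: heading 0 -> 180
LT 270: heading 180 -> 90
FD 10: (4,0) -> (4,10) [heading=90, draw]
RT 90: heading 90 -> 0
PD: pen down
FD 9: (4,10) -> (13,10) [heading=0, draw]
FD 9: (13,10) -> (22,10) [heading=0, draw]
FD 5: (22,10) -> (27,10) [heading=0, draw]
BK 10: (27,10) -> (17,10) [heading=0, draw]
FD 13: (17,10) -> (30,10) [heading=0, draw]
RT 90: heading 0 -> 270
RT 180: heading 270 -> 90
LT 270: heading 90 -> 0
FD 19: (30,10) -> (49,10) [heading=0, draw]
Final: pos=(49,10), heading=0, 8 segment(s) drawn

Answer: 49 10 0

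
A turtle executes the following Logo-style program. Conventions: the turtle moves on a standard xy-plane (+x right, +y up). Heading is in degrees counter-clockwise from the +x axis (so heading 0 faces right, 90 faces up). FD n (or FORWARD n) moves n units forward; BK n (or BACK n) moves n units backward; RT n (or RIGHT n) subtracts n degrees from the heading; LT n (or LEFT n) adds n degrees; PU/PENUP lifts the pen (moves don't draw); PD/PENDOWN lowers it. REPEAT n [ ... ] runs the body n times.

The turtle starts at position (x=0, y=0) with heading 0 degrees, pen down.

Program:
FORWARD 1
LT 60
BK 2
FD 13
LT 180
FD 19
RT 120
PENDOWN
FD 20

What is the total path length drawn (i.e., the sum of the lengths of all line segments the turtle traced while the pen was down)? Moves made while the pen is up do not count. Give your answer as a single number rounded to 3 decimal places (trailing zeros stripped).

Answer: 55

Derivation:
Executing turtle program step by step:
Start: pos=(0,0), heading=0, pen down
FD 1: (0,0) -> (1,0) [heading=0, draw]
LT 60: heading 0 -> 60
BK 2: (1,0) -> (0,-1.732) [heading=60, draw]
FD 13: (0,-1.732) -> (6.5,9.526) [heading=60, draw]
LT 180: heading 60 -> 240
FD 19: (6.5,9.526) -> (-3,-6.928) [heading=240, draw]
RT 120: heading 240 -> 120
PD: pen down
FD 20: (-3,-6.928) -> (-13,10.392) [heading=120, draw]
Final: pos=(-13,10.392), heading=120, 5 segment(s) drawn

Segment lengths:
  seg 1: (0,0) -> (1,0), length = 1
  seg 2: (1,0) -> (0,-1.732), length = 2
  seg 3: (0,-1.732) -> (6.5,9.526), length = 13
  seg 4: (6.5,9.526) -> (-3,-6.928), length = 19
  seg 5: (-3,-6.928) -> (-13,10.392), length = 20
Total = 55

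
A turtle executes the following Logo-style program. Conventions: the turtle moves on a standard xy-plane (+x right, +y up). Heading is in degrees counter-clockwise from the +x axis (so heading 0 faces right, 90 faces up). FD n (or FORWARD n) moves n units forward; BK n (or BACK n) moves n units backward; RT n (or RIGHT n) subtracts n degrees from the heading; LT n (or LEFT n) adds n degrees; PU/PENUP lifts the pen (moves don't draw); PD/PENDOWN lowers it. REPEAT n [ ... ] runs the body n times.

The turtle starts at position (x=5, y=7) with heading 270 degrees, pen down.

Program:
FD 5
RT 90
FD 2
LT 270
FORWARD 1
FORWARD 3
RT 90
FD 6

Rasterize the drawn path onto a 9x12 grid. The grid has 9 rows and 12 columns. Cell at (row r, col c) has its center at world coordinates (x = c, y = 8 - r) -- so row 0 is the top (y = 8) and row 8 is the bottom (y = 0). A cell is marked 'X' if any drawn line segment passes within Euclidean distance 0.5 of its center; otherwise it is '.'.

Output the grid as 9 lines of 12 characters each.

Segment 0: (5,7) -> (5,2)
Segment 1: (5,2) -> (3,2)
Segment 2: (3,2) -> (3,3)
Segment 3: (3,3) -> (3,6)
Segment 4: (3,6) -> (9,6)

Answer: ............
.....X......
...XXXXXXX..
...X.X......
...X.X......
...X.X......
...XXX......
............
............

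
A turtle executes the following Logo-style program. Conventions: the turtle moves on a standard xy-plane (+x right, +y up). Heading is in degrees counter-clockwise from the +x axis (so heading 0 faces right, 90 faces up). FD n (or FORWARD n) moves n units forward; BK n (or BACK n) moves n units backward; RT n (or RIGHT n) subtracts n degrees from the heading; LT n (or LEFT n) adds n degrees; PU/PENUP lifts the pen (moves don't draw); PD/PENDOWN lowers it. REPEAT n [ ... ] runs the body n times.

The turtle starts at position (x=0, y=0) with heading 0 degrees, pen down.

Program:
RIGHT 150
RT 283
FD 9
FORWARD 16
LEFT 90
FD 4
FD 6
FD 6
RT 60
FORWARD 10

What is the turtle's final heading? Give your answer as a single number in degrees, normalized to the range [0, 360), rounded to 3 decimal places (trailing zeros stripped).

Executing turtle program step by step:
Start: pos=(0,0), heading=0, pen down
RT 150: heading 0 -> 210
RT 283: heading 210 -> 287
FD 9: (0,0) -> (2.631,-8.607) [heading=287, draw]
FD 16: (2.631,-8.607) -> (7.309,-23.908) [heading=287, draw]
LT 90: heading 287 -> 17
FD 4: (7.309,-23.908) -> (11.135,-22.738) [heading=17, draw]
FD 6: (11.135,-22.738) -> (16.872,-20.984) [heading=17, draw]
FD 6: (16.872,-20.984) -> (22.61,-19.23) [heading=17, draw]
RT 60: heading 17 -> 317
FD 10: (22.61,-19.23) -> (29.924,-26.05) [heading=317, draw]
Final: pos=(29.924,-26.05), heading=317, 6 segment(s) drawn

Answer: 317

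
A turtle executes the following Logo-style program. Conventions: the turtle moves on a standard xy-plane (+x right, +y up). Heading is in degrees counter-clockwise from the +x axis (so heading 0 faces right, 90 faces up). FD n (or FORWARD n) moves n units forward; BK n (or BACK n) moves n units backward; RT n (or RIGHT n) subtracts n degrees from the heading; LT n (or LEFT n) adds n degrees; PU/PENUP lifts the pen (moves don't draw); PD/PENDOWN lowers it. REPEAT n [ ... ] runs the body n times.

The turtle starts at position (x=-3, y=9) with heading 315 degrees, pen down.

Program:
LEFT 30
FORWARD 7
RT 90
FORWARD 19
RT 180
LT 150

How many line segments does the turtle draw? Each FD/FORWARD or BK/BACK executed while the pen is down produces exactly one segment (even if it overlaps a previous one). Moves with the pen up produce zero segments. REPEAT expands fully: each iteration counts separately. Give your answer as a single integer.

Executing turtle program step by step:
Start: pos=(-3,9), heading=315, pen down
LT 30: heading 315 -> 345
FD 7: (-3,9) -> (3.761,7.188) [heading=345, draw]
RT 90: heading 345 -> 255
FD 19: (3.761,7.188) -> (-1.156,-11.164) [heading=255, draw]
RT 180: heading 255 -> 75
LT 150: heading 75 -> 225
Final: pos=(-1.156,-11.164), heading=225, 2 segment(s) drawn
Segments drawn: 2

Answer: 2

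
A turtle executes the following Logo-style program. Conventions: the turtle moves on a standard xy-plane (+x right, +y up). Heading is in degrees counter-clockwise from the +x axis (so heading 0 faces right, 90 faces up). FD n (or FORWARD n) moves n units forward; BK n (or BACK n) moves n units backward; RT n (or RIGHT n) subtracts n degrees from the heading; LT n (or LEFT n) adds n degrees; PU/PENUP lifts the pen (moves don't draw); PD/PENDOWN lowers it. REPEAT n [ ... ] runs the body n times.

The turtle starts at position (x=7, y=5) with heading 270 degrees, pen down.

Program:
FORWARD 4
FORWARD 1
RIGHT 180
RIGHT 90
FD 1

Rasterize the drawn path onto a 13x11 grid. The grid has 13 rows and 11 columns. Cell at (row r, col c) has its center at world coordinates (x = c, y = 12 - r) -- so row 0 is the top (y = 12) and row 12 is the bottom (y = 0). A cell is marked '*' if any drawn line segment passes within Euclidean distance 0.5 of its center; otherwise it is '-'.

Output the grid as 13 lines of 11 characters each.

Answer: -----------
-----------
-----------
-----------
-----------
-----------
-----------
-------*---
-------*---
-------*---
-------*---
-------*---
-------**--

Derivation:
Segment 0: (7,5) -> (7,1)
Segment 1: (7,1) -> (7,0)
Segment 2: (7,0) -> (8,0)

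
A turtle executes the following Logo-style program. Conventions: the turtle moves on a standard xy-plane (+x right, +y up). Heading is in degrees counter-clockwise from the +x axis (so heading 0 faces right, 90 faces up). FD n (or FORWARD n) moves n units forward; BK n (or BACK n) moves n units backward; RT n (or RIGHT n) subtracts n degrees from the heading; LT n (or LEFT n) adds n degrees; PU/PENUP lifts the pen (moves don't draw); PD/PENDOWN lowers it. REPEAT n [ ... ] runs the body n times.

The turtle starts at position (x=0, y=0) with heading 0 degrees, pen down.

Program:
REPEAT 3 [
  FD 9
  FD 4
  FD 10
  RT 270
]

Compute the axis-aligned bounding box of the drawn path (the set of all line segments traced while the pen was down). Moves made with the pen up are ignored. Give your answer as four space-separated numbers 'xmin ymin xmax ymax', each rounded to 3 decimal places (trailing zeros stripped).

Answer: 0 0 23 23

Derivation:
Executing turtle program step by step:
Start: pos=(0,0), heading=0, pen down
REPEAT 3 [
  -- iteration 1/3 --
  FD 9: (0,0) -> (9,0) [heading=0, draw]
  FD 4: (9,0) -> (13,0) [heading=0, draw]
  FD 10: (13,0) -> (23,0) [heading=0, draw]
  RT 270: heading 0 -> 90
  -- iteration 2/3 --
  FD 9: (23,0) -> (23,9) [heading=90, draw]
  FD 4: (23,9) -> (23,13) [heading=90, draw]
  FD 10: (23,13) -> (23,23) [heading=90, draw]
  RT 270: heading 90 -> 180
  -- iteration 3/3 --
  FD 9: (23,23) -> (14,23) [heading=180, draw]
  FD 4: (14,23) -> (10,23) [heading=180, draw]
  FD 10: (10,23) -> (0,23) [heading=180, draw]
  RT 270: heading 180 -> 270
]
Final: pos=(0,23), heading=270, 9 segment(s) drawn

Segment endpoints: x in {0, 0, 9, 10, 13, 14, 23, 23}, y in {0, 9, 13, 23, 23, 23}
xmin=0, ymin=0, xmax=23, ymax=23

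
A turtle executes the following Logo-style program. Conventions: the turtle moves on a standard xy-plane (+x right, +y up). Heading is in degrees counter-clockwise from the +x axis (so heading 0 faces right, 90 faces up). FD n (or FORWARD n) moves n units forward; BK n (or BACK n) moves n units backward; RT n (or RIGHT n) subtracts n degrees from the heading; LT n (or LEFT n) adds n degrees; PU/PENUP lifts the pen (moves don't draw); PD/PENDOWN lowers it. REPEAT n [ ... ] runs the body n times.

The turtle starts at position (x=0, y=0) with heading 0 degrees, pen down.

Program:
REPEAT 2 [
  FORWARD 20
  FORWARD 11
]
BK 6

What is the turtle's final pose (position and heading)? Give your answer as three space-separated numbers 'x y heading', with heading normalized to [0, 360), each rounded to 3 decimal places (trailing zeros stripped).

Answer: 56 0 0

Derivation:
Executing turtle program step by step:
Start: pos=(0,0), heading=0, pen down
REPEAT 2 [
  -- iteration 1/2 --
  FD 20: (0,0) -> (20,0) [heading=0, draw]
  FD 11: (20,0) -> (31,0) [heading=0, draw]
  -- iteration 2/2 --
  FD 20: (31,0) -> (51,0) [heading=0, draw]
  FD 11: (51,0) -> (62,0) [heading=0, draw]
]
BK 6: (62,0) -> (56,0) [heading=0, draw]
Final: pos=(56,0), heading=0, 5 segment(s) drawn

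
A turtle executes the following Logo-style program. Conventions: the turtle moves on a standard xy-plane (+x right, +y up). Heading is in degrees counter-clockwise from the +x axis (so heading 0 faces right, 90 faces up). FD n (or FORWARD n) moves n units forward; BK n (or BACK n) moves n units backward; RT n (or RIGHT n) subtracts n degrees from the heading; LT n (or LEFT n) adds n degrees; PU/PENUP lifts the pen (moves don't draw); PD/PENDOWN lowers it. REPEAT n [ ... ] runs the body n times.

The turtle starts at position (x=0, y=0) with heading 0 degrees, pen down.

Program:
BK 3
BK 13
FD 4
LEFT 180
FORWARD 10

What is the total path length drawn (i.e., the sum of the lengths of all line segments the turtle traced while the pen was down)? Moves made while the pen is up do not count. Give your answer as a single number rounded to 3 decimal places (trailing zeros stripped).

Answer: 30

Derivation:
Executing turtle program step by step:
Start: pos=(0,0), heading=0, pen down
BK 3: (0,0) -> (-3,0) [heading=0, draw]
BK 13: (-3,0) -> (-16,0) [heading=0, draw]
FD 4: (-16,0) -> (-12,0) [heading=0, draw]
LT 180: heading 0 -> 180
FD 10: (-12,0) -> (-22,0) [heading=180, draw]
Final: pos=(-22,0), heading=180, 4 segment(s) drawn

Segment lengths:
  seg 1: (0,0) -> (-3,0), length = 3
  seg 2: (-3,0) -> (-16,0), length = 13
  seg 3: (-16,0) -> (-12,0), length = 4
  seg 4: (-12,0) -> (-22,0), length = 10
Total = 30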